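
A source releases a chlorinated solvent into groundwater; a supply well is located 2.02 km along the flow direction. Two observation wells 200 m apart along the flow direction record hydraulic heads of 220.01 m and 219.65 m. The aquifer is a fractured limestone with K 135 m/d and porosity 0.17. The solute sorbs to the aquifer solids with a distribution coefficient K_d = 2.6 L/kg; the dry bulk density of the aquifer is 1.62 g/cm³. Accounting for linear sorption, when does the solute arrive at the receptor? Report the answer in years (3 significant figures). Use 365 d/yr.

Hydraulic gradient i = (220.01 − 219.65) / 200 = 0.36 / 200 = 0.001800
Specific discharge q = 135 × 0.001800 = 0.2430 m/d
Seepage velocity v = q / n = 0.2430 / 0.17 = 1.429 m/d
Retardation R = 1 + ρ_b·K_d/n = 1 + 1.62×2.6/0.17 = 25.78
Contaminant velocity v_c = v/R = 1.429/25.78 = 0.05545 m/d
L = 2.02 km = 2020 m
t = L/v_c = 2020/0.05545 = 36430 d
   = 36430/365 = 99.8 yr

99.8 years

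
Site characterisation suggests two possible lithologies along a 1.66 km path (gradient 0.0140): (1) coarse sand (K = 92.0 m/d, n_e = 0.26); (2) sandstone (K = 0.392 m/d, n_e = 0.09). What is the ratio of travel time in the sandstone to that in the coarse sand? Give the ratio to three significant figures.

81.2

Unit 1 (coarse sand): v = 92.0×0.014/0.26 = 4.954 m/d, t = 1660/4.954 = 335.1 d
Unit 2 (sandstone): v = 0.392×0.014/0.09 = 0.06098 m/d, t = 1660/0.06098 = 27220 d
t(sandstone) / t(coarse sand) = 27220/335.1 = 81.2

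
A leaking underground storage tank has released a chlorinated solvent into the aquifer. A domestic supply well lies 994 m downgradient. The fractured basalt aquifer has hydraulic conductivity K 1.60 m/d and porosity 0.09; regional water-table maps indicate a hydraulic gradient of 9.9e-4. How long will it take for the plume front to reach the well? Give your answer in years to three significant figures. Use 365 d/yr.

q = Ki = 1.60 × 9.9e-4 = 0.001584 m/d
Seepage velocity v = q / n = 0.001584 / 0.09 = 0.01760 m/d
t = L / v = 994 / 0.01760 = 56480 d
   = 56480 / 365 = 155 yr

155 years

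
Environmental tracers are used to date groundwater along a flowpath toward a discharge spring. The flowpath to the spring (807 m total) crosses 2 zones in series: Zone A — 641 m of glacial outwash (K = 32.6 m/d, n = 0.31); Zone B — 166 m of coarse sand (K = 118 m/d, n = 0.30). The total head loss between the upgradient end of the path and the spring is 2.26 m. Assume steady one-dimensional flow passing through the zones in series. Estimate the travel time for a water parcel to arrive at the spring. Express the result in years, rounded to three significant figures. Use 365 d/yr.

6.35 years

Steady 1-D flow in series ⇒ the Darcy flux q is identical in every zone and the zone head losses add (resistances L/K in series).
Σ(L/K) = 641/32.6 + 166/118 = 19.66 + 1.407 = 21.07 d
q = ΔH / Σ(L/K) = 2.26 / 21.07 = 0.1073 m/d (same in every zone)
Zone A: v = q/n = 0.1073/0.31 = 0.3460 m/d → t_A = 641/0.3460 = 1853 d
Zone B: v = q/n = 0.1073/0.30 = 0.3575 m/d → t_B = 166/0.3575 = 464.3 d
Total t = 1853 + 464.3 = 2317 d
   = 2317 / 365 = 6.35 yr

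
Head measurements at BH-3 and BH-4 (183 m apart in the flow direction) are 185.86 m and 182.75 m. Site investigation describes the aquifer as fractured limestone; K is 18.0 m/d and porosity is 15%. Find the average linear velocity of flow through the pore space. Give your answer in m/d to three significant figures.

Hydraulic gradient i = (185.86 − 182.75) / 183 = 3.11 / 183 = 0.01699
Specific discharge q = 18.0 × 0.01699 = 0.3059 m/d
v = Ki/n = 18.0·0.01699/0.15 = 2.039 m/d

2.04 m/d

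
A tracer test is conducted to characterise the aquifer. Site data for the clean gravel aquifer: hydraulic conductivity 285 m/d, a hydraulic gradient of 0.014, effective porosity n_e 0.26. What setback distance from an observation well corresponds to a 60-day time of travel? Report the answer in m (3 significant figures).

921 m

q = Ki = 285 × 0.014 = 3.990 m/d
v = Ki/n = 285·0.014/0.26 = 15.35 m/d
L = v × T = 15.35 × 60 = 920.8 m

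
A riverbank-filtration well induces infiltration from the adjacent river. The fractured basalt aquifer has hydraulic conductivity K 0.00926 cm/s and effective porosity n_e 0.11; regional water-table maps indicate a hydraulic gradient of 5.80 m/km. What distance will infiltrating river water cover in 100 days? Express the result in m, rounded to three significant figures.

K = 0.00926 cm/s × 864 = 8.001 m/d
q = Ki = 8.001 × 0.0058 = 0.04640 m/d
v = Ki/n = 8.001·0.0058/0.11 = 0.4219 m/d
L = v × T = 0.4219 × 100 = 42.19 m

42.2 m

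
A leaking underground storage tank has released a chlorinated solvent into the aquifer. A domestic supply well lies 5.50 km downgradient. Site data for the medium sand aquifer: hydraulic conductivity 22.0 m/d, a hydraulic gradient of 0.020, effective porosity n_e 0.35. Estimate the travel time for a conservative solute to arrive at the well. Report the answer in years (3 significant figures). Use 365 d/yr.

Darcy flux q = K·i = 22.0 × 0.020 = 0.4400 m/d
Average linear velocity = 0.4400 / 0.35 = 1.257 m/d
L = 5.50 km = 5500 m
t = L / v = 5500 / 1.257 = 4375 d
   = 4375 / 365 = 12.0 yr

12.0 years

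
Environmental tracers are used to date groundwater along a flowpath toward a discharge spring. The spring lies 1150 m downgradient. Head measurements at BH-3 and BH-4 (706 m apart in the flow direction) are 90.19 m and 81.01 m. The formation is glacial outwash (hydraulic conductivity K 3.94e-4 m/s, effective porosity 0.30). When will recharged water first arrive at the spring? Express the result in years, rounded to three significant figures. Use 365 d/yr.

2.14 years

Hydraulic gradient i = (90.19 − 81.01) / 706 = 9.18 / 706 = 0.01300
K = 3.94e-4 m/s × 86400 s/d = 34.04 m/d
q = Ki = 34.04 × 0.01300 = 0.4426 m/d
Average linear velocity = 0.4426 / 0.30 = 1.475 m/d
t = L / v = 1150 / 1.475 = 779.4 d
   = 779.4 / 365 = 2.14 yr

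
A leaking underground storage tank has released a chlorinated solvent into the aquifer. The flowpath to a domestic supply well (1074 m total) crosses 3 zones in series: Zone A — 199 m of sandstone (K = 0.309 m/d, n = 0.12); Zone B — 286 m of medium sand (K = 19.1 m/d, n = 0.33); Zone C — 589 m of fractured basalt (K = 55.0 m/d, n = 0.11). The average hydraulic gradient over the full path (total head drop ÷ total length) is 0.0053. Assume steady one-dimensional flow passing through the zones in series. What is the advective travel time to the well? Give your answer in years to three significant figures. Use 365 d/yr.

59.0 years

For zones in series the flux q is common to all zones; the equivalent conductivity is the harmonic (thickness-weighted) mean, K_eq = L_total / Σ(L_j/K_j).
Σ(L/K) = 199/0.309 + 286/19.1 + 589/55.0 = 644.0 + 14.97 + 10.71 = 669.7 d
K_eq = L_total / Σ(L/K) = 1074 / 669.7 = 1.604 m/d
q = K_eq · i = 1.604 × 0.0053 = 0.008500 m/d (same in every zone)
Zone A: v = q/n = 0.008500/0.12 = 0.07083 m/d → t_A = 199/0.07083 = 2810 d
Zone B: v = q/n = 0.008500/0.33 = 0.02576 m/d → t_B = 286/0.02576 = 11100 d
Zone C: v = q/n = 0.008500/0.11 = 0.07727 m/d → t_C = 589/0.07727 = 7623 d
Total t = 2810 + 11100 + 7623 = 21540 d
   = 21540 / 365 = 59.0 yr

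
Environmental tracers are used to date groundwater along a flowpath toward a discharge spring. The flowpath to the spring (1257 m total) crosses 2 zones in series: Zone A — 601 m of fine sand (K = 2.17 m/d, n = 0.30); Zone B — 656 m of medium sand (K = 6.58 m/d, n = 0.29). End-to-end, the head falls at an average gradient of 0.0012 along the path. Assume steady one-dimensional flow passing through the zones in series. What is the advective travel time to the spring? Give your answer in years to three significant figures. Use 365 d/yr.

For zones in series the flux q is common to all zones; the equivalent conductivity is the harmonic (thickness-weighted) mean, K_eq = L_total / Σ(L_j/K_j).
Σ(L/K) = 601/2.17 + 656/6.58 = 277.0 + 99.70 = 376.7 d
K_eq = L_total / Σ(L/K) = 1257 / 376.7 = 3.337 m/d
q = K_eq · i = 3.337 × 0.0012 = 0.004005 m/d (same in every zone)
Zone A: v = q/n = 0.004005/0.30 = 0.01335 m/d → t_A = 601/0.01335 = 45020 d
Zone B: v = q/n = 0.004005/0.29 = 0.01381 m/d → t_B = 656/0.01381 = 47500 d
Total t = 45020 + 47500 = 92530 d
   = 92530 / 365 = 253 yr

253 years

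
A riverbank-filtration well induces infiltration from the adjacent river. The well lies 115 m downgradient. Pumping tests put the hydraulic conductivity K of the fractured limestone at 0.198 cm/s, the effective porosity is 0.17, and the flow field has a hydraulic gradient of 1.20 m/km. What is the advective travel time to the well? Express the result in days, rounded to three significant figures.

K = 0.198 cm/s × 864 = 171.1 m/d
Darcy flux q = K·i = 171.1 × 0.0012 = 0.2053 m/d
v_s = q/n_e = 0.2053/0.17 = 1.208 m/d
t = L / v = 115 / 1.208 = 95.23 d

95.2 days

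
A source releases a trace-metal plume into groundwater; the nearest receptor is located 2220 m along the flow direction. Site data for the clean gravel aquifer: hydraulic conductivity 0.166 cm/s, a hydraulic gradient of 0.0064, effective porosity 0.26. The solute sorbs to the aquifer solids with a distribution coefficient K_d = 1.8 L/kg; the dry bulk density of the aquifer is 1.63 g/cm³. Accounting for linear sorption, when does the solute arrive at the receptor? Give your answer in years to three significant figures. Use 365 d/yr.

K = 0.166 cm/s × 864 = 143.4 m/d
Darcy flux q = K·i = 143.4 × 0.0064 = 0.9179 m/d
v_s = q/n_e = 0.9179/0.26 = 3.530 m/d
Retardation R = 1 + ρ_b·K_d/n = 1 + 1.63×1.8/0.26 = 12.28
Contaminant velocity v_c = v/R = 3.530/12.28 = 0.2874 m/d
t = L/v_c = 2220/0.2874 = 7725 d
   = 7725/365 = 21.2 yr

21.2 years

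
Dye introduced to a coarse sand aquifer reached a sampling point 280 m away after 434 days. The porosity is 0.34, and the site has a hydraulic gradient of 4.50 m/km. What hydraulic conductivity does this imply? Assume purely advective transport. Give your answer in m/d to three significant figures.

v = L / t = 280 / 434 = 0.6452 m/d
K = v · n / i = 0.6452 × 0.34 / 0.0045 = 48.7 m/d

48.7 m/d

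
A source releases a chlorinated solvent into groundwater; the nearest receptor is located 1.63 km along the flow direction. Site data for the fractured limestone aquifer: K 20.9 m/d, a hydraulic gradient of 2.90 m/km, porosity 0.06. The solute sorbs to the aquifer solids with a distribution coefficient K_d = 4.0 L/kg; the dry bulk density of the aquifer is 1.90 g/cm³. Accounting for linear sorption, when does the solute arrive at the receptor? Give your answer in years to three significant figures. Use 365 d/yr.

564 years

Specific discharge q = 20.9 × 0.0029 = 0.06061 m/d
v = Ki/n = 20.9·0.0029/0.06 = 1.010 m/d
Retardation R = 1 + ρ_b·K_d/n = 1 + 1.90×4.0/0.06 = 127.7
Contaminant velocity v_c = v/R = 1.010/127.7 = 0.007913 m/d
L = 1.63 km = 1630 m
t = L/v_c = 1630/0.007913 = 206000 d
   = 206000/365 = 564 yr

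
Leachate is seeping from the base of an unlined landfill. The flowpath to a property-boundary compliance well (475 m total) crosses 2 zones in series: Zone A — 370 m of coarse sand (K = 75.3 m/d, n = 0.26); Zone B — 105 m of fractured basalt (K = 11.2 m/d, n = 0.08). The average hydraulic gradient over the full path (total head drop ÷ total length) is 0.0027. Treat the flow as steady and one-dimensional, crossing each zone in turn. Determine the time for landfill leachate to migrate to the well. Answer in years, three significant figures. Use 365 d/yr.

Steady 1-D flow in series ⇒ the Darcy flux q is identical in every zone and the zone head losses add (resistances L/K in series).
Σ(L/K) = 370/75.3 + 105/11.2 = 4.914 + 9.375 = 14.29 d
K_eq = L_total / Σ(L/K) = 475 / 14.29 = 33.24 m/d
q = K_eq · i = 33.24 × 0.0027 = 0.08976 m/d (same in every zone)
Zone A: v = q/n = 0.08976/0.26 = 0.3452 m/d → t_A = 370/0.3452 = 1072 d
Zone B: v = q/n = 0.08976/0.08 = 1.122 m/d → t_B = 105/1.122 = 93.59 d
Total t = 1072 + 93.59 = 1165 d
   = 1165 / 365 = 3.19 yr

3.19 years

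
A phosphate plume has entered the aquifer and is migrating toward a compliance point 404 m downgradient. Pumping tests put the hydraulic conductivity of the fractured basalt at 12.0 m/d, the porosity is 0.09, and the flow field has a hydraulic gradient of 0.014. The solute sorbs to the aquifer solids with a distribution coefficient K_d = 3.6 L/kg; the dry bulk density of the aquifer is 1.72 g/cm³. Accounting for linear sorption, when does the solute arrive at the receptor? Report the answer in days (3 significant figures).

q = Ki = 12.0 × 0.014 = 0.1680 m/d
v_s = q/n_e = 0.1680/0.09 = 1.867 m/d
Retardation R = 1 + ρ_b·K_d/n = 1 + 1.72×3.6/0.09 = 69.80
Contaminant velocity v_c = v/R = 1.867/69.80 = 0.02674 m/d
t = L/v_c = 404/0.02674 = 15110 d

15100 days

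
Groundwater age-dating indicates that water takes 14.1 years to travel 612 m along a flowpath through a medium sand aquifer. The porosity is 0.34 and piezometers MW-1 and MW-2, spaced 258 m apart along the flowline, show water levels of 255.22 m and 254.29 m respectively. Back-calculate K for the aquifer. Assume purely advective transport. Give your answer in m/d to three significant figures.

Hydraulic gradient i = (255.22 − 254.29) / 258 = 0.93 / 258 = 0.003605
t = 14.1 years = 5147 d
v = L / t = 612 / 5147 = 0.1189 m/d
K = v · n / i = 0.1189 × 0.34 / 0.003605 = 11.2 m/d

11.2 m/d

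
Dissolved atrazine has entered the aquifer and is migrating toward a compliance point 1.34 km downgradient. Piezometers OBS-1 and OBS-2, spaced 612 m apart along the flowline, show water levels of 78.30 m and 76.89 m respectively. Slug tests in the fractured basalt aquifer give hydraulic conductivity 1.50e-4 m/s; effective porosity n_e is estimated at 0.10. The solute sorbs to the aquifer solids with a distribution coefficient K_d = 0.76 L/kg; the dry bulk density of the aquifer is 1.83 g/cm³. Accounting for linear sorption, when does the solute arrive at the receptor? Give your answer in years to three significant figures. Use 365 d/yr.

Hydraulic gradient i = (78.30 − 76.89) / 612 = 1.41 / 612 = 0.002304
K = 1.50e-4 m/s × 86400 s/d = 12.96 m/d
q = Ki = 12.96 × 0.002304 = 0.02986 m/d
Seepage velocity v = q / n = 0.02986 / 0.10 = 0.2986 m/d
Retardation R = 1 + ρ_b·K_d/n = 1 + 1.83×0.76/0.10 = 14.91
Contaminant velocity v_c = v/R = 0.2986/14.91 = 0.02003 m/d
L = 1.34 km = 1340 m
t = L/v_c = 1340/0.02003 = 66900 d
   = 66900/365 = 183 yr

183 years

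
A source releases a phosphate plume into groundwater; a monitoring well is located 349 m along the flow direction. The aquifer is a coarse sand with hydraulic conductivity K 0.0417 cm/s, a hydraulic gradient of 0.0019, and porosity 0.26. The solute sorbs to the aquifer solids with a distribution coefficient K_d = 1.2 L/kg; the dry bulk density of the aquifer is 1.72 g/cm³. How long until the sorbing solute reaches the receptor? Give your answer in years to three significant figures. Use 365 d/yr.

K = 0.0417 cm/s × 864 = 36.03 m/d
q = Ki = 36.03 × 0.0019 = 0.06845 m/d
Seepage velocity v = q / n = 0.06845 / 0.26 = 0.2633 m/d
Retardation R = 1 + ρ_b·K_d/n = 1 + 1.72×1.2/0.26 = 8.938
Contaminant velocity v_c = v/R = 0.2633/8.938 = 0.02946 m/d
t = L/v_c = 349/0.02946 = 11850 d
   = 11850/365 = 32.5 yr

32.5 years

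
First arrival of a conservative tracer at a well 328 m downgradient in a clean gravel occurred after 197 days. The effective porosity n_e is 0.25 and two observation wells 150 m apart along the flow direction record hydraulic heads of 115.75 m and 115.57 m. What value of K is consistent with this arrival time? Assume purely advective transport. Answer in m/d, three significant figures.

Hydraulic gradient i = (115.75 − 115.57) / 150 = 0.18 / 150 = 0.001200
v = L / t = 328 / 197 = 1.665 m/d
K = v · n / i = 1.665 × 0.25 / 0.001200 = 347 m/d

347 m/d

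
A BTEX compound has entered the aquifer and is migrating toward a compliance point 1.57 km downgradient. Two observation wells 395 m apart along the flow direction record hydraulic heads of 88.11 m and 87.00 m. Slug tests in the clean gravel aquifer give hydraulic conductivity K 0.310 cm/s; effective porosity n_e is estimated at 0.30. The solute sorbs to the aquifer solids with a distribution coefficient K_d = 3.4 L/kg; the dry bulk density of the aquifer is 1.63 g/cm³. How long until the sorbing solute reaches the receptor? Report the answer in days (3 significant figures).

Hydraulic gradient i = (88.11 − 87.00) / 395 = 1.11 / 395 = 0.002810
K = 0.310 cm/s × 864 = 267.8 m/d
Darcy flux q = K·i = 267.8 × 0.002810 = 0.7527 m/d
Seepage velocity v = q / n = 0.7527 / 0.30 = 2.509 m/d
Retardation R = 1 + ρ_b·K_d/n = 1 + 1.63×3.4/0.30 = 19.47
Contaminant velocity v_c = v/R = 2.509/19.47 = 0.1288 m/d
L = 1.57 km = 1570 m
t = L/v_c = 1570/0.1288 = 12190 d

12200 days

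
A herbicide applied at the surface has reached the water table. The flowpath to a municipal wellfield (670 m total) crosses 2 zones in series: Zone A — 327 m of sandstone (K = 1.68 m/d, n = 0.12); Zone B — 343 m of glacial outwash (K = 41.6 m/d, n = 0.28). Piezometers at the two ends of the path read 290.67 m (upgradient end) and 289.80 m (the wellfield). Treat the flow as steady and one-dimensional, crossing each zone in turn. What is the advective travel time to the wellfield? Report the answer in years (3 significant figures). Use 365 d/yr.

Total head drop ΔH = 290.67 − 289.80 = 0.87 m
Continuity: the same q passes through each zone, so ΔH = q·Σ(L_j/K_j) — the zones act as resistances in series.
Σ(L/K) = 327/1.68 + 343/41.6 = 194.6 + 8.245 = 202.9 d
q = ΔH / Σ(L/K) = 0.87 / 202.9 = 0.004288 m/d (same in every zone)
Zone A: v = q/n = 0.004288/0.12 = 0.03573 m/d → t_A = 327/0.03573 = 9151 d
Zone B: v = q/n = 0.004288/0.28 = 0.01531 m/d → t_B = 343/0.01531 = 22400 d
Total t = 9151 + 22400 = 31550 d
   = 31550 / 365 = 86.4 yr

86.4 years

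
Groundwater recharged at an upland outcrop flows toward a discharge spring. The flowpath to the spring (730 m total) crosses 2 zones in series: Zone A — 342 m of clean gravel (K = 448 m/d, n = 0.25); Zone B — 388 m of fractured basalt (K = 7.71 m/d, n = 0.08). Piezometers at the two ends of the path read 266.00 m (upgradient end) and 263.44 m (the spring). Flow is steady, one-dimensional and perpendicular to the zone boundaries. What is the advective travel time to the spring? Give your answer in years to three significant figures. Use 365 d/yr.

6.37 years

Total head drop ΔH = 266.00 − 263.44 = 2.56 m
Steady 1-D flow in series ⇒ the Darcy flux q is identical in every zone and the zone head losses add (resistances L/K in series).
Σ(L/K) = 342/448 + 388/7.71 = 0.7634 + 50.32 = 51.09 d
q = ΔH / Σ(L/K) = 2.56 / 51.09 = 0.05011 m/d (same in every zone)
Zone A: v = q/n = 0.05011/0.25 = 0.2004 m/d → t_A = 342/0.2004 = 1706 d
Zone B: v = q/n = 0.05011/0.08 = 0.6264 m/d → t_B = 388/0.6264 = 619.4 d
Total t = 1706 + 619.4 = 2326 d
   = 2326 / 365 = 6.37 yr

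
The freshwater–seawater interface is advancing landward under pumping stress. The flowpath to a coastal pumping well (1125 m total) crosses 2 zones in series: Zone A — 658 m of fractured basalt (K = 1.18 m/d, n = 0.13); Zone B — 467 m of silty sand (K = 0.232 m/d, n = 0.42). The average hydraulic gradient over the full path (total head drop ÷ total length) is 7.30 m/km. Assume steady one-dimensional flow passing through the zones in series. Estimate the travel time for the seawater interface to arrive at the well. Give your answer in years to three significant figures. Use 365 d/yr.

Steady 1-D flow in series ⇒ the Darcy flux q is identical in every zone and the zone head losses add (resistances L/K in series).
Σ(L/K) = 658/1.18 + 467/0.232 = 557.6 + 2013 = 2571 d
K_eq = L_total / Σ(L/K) = 1125 / 2571 = 0.4376 m/d
q = K_eq · i = 0.4376 × 0.0073 = 0.003195 m/d (same in every zone)
Zone A: v = q/n = 0.003195/0.13 = 0.02458 m/d → t_A = 658/0.02458 = 26770 d
Zone B: v = q/n = 0.003195/0.42 = 0.007607 m/d → t_B = 467/0.007607 = 61390 d
Total t = 26770 + 61390 = 88170 d
   = 88170 / 365 = 242 yr

242 years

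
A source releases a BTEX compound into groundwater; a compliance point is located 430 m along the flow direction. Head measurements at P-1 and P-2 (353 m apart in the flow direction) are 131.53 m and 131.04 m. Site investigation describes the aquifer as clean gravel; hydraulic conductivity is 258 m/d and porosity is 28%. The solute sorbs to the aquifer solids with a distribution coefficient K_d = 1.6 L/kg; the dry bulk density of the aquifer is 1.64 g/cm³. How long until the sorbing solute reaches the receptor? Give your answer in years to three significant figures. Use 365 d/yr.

Hydraulic gradient i = (131.53 − 131.04) / 353 = 0.49 / 353 = 0.001388
Specific discharge q = 258 × 0.001388 = 0.3581 m/d
v_s = q/n_e = 0.3581/0.28 = 1.279 m/d
Retardation R = 1 + ρ_b·K_d/n = 1 + 1.64×1.6/0.28 = 10.37
Contaminant velocity v_c = v/R = 1.279/10.37 = 0.1233 m/d
t = L/v_c = 430/0.1233 = 3487 d
   = 3487/365 = 9.55 yr

9.55 years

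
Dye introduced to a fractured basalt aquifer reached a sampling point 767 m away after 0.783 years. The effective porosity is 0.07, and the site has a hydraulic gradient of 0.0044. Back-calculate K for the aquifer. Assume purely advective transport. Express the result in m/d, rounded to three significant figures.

42.7 m/d

t = 0.783 years = 285.8 d
v = L / t = 767 / 285.8 = 2.684 m/d
K = v · n / i = 2.684 × 0.07 / 0.0044 = 42.7 m/d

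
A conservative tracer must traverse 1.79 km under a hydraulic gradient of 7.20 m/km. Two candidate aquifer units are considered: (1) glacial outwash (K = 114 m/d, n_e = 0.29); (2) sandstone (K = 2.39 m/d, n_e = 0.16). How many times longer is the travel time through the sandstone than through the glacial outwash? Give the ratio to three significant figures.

Unit 1 (glacial outwash): v = 114×0.0072/0.29 = 2.830 m/d, t = 1790/2.830 = 632.4 d
Unit 2 (sandstone): v = 2.39×0.0072/0.16 = 0.1076 m/d, t = 1790/0.1076 = 16640 d
t(sandstone) / t(glacial outwash) = 16640/632.4 = 26.3

26.3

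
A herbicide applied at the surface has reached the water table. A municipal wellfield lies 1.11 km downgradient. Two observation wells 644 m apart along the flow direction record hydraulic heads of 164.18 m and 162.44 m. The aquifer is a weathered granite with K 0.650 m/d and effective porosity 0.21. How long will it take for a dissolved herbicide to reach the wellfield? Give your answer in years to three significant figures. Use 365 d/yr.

Hydraulic gradient i = (164.18 − 162.44) / 644 = 1.74 / 644 = 0.002702
Darcy flux q = K·i = 0.650 × 0.002702 = 0.001756 m/d
v = Ki/n = 0.650·0.002702/0.21 = 0.008363 m/d
L = 1.11 km = 1110 m
t = L / v = 1110 / 0.008363 = 132700 d
   = 132700 / 365 = 364 yr

364 years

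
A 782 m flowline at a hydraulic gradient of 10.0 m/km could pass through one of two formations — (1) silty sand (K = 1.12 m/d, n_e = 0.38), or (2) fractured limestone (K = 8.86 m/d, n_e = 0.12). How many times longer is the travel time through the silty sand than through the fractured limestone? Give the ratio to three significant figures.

25.1

Unit 1 (silty sand): v = 1.12×0.010/0.38 = 0.02947 m/d, t = 782/0.02947 = 26530 d
Unit 2 (fractured limestone): v = 8.86×0.010/0.12 = 0.7383 m/d, t = 782/0.7383 = 1059 d
t(silty sand) / t(fractured limestone) = 26530/1059 = 25.1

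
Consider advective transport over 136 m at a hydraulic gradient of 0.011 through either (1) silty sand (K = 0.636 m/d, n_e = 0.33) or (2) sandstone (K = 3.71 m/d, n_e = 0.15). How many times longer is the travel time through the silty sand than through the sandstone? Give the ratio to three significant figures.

12.8

Unit 1 (silty sand): v = 0.636×0.011/0.33 = 0.02120 m/d, t = 136/0.02120 = 6415 d
Unit 2 (sandstone): v = 3.71×0.011/0.15 = 0.2721 m/d, t = 136/0.2721 = 499.9 d
t(silty sand) / t(sandstone) = 6415/499.9 = 12.8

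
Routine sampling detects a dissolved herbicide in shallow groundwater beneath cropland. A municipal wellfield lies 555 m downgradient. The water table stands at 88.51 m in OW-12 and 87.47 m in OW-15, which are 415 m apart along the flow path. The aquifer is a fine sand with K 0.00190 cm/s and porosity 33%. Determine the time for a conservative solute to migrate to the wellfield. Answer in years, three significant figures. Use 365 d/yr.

Hydraulic gradient i = (88.51 − 87.47) / 415 = 1.04 / 415 = 0.002506
K = 0.00190 cm/s × 864 = 1.642 m/d
Darcy flux q = K·i = 1.642 × 0.002506 = 0.004114 m/d
v_s = q/n_e = 0.004114/0.33 = 0.01247 m/d
t = L / v = 555 / 0.01247 = 44520 d
   = 44520 / 365 = 122 yr

122 years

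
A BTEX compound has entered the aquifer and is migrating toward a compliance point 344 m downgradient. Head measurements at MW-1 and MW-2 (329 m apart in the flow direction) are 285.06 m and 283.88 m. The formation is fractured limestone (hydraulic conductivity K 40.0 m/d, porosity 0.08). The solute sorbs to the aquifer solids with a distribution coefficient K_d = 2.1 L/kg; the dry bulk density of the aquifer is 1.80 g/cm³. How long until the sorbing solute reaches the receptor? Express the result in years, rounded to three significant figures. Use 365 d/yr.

25.4 years

Hydraulic gradient i = (285.06 − 283.88) / 329 = 1.18 / 329 = 0.003587
q = Ki = 40.0 × 0.003587 = 0.1435 m/d
v_s = q/n_e = 0.1435/0.08 = 1.793 m/d
Retardation R = 1 + ρ_b·K_d/n = 1 + 1.80×2.1/0.08 = 48.25
Contaminant velocity v_c = v/R = 1.793/48.25 = 0.03717 m/d
t = L/v_c = 344/0.03717 = 9255 d
   = 9255/365 = 25.4 yr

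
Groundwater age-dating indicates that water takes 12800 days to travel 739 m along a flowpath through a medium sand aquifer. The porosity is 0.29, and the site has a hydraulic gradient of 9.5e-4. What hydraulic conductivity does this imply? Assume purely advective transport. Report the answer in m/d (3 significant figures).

v = L / t = 739 / 12800 = 0.05773 m/d
K = v · n / i = 0.05773 × 0.29 / 9.5e-4 = 17.6 m/d

17.6 m/d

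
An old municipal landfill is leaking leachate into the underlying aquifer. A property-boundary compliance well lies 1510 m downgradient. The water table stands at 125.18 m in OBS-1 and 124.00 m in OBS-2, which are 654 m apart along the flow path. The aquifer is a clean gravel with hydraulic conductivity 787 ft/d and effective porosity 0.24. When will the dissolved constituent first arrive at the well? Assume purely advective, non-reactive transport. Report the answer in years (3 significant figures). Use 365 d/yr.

Hydraulic gradient i = (125.18 − 124.00) / 654 = 1.18 / 654 = 0.001804
K = 787 ft/d × 0.3048 = 239.9 m/d
Darcy flux q = K·i = 239.9 × 0.001804 = 0.4328 m/d
Average linear velocity = 0.4328 / 0.24 = 1.803 m/d
t = L / v = 1510 / 1.803 = 837.3 d
   = 837.3 / 365 = 2.29 yr

2.29 years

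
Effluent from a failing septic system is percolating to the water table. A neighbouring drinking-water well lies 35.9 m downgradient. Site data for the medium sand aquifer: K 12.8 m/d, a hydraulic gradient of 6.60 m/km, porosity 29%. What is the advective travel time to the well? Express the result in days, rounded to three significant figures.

Darcy flux q = K·i = 12.8 × 0.0066 = 0.08448 m/d
v = Ki/n = 12.8·0.0066/0.29 = 0.2913 m/d
t = L / v = 35.9 / 0.2913 = 123.2 d

123 days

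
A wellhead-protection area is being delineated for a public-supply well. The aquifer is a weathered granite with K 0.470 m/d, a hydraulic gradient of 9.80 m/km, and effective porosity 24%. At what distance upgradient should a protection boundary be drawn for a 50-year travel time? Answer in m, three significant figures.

Specific discharge q = 0.470 × 0.0098 = 0.004606 m/d
v_s = q/n_e = 0.004606/0.24 = 0.01919 m/d
T = 50 yr × 365 = 18250 d
L = v × T = 0.01919 × 18250 = 350.2 m

350 m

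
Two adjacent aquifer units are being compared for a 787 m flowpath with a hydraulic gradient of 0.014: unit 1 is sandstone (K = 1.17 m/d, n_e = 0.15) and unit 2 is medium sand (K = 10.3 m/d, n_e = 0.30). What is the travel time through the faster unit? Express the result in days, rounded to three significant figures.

1640 days

Unit 1 (sandstone): v = 1.17×0.014/0.15 = 0.1092 m/d, t = 787/0.1092 = 7207 d
Unit 2 (medium sand): v = 10.3×0.014/0.30 = 0.4807 m/d, t = 787/0.4807 = 1637 d
Faster unit: t = 1640 d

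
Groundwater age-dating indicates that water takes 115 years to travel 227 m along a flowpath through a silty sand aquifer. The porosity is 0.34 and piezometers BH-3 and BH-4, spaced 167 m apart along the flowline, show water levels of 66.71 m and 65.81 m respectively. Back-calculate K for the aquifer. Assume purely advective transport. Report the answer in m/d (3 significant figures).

0.341 m/d

Hydraulic gradient i = (66.71 − 65.81) / 167 = 0.90 / 167 = 0.005389
t = 115 years = 41980 d
v = L / t = 227 / 41980 = 0.005408 m/d
K = v · n / i = 0.005408 × 0.34 / 0.005389 = 0.341 m/d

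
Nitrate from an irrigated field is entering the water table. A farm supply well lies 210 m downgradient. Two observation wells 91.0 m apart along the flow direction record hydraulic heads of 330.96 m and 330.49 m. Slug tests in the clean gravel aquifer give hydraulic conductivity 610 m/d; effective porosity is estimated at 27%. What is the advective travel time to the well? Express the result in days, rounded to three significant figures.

Hydraulic gradient i = (330.96 − 330.49) / 91.0 = 0.47 / 91.0 = 0.005165
q = Ki = 610 × 0.005165 = 3.151 m/d
v_s = q/n_e = 3.151/0.27 = 11.67 m/d
t = L / v = 210 / 11.67 = 18.00 d

18.0 days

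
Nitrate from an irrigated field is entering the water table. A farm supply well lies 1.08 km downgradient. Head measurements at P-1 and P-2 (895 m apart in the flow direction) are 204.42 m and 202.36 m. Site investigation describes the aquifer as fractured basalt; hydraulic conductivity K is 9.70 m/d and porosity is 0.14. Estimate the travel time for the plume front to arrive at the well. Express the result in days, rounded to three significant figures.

6770 days

Hydraulic gradient i = (204.42 − 202.36) / 895 = 2.06 / 895 = 0.002302
q = Ki = 9.70 × 0.002302 = 0.02233 m/d
Average linear velocity = 0.02233 / 0.14 = 0.1595 m/d
L = 1.08 km = 1080 m
t = L / v = 1080 / 0.1595 = 6772 d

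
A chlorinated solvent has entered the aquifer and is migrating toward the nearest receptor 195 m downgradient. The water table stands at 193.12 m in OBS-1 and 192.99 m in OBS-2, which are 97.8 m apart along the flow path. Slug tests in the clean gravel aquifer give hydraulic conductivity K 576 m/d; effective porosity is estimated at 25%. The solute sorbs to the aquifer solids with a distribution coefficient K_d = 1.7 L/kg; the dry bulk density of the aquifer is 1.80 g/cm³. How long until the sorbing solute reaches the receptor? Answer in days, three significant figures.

Hydraulic gradient i = (193.12 − 192.99) / 97.8 = 0.13 / 97.8 = 0.001329
Darcy flux q = K·i = 576 × 0.001329 = 0.7656 m/d
v_s = q/n_e = 0.7656/0.25 = 3.063 m/d
Retardation R = 1 + ρ_b·K_d/n = 1 + 1.80×1.7/0.25 = 13.24
Contaminant velocity v_c = v/R = 3.063/13.24 = 0.2313 m/d
t = L/v_c = 195/0.2313 = 843.0 d

843 days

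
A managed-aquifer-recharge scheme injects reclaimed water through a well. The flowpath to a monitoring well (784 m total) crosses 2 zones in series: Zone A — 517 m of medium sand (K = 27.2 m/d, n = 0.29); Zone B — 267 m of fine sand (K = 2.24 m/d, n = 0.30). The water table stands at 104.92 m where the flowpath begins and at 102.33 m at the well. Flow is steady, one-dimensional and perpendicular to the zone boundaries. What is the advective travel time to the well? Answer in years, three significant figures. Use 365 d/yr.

Total head drop ΔH = 104.92 − 102.33 = 2.59 m
Steady 1-D flow in series ⇒ the Darcy flux q is identical in every zone and the zone head losses add (resistances L/K in series).
Σ(L/K) = 517/27.2 + 267/2.24 = 19.01 + 119.2 = 138.2 d
q = ΔH / Σ(L/K) = 2.59 / 138.2 = 0.01874 m/d (same in every zone)
Zone A: v = q/n = 0.01874/0.29 = 0.06462 m/d → t_A = 517/0.06462 = 8000 d
Zone B: v = q/n = 0.01874/0.30 = 0.06247 m/d → t_B = 267/0.06247 = 4274 d
Total t = 8000 + 4274 = 12270 d
   = 12270 / 365 = 33.6 yr

33.6 years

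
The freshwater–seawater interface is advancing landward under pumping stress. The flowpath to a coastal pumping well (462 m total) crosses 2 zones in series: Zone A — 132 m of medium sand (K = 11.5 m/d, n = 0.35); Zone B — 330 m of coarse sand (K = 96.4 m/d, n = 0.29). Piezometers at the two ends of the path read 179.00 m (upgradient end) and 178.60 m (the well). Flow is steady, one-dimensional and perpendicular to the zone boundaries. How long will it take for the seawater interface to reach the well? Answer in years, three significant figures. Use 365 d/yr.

Total head drop ΔH = 179.00 − 178.60 = 0.40 m
Continuity: the same q passes through each zone, so ΔH = q·Σ(L_j/K_j) — the zones act as resistances in series.
Σ(L/K) = 132/11.5 + 330/96.4 = 11.48 + 3.423 = 14.90 d
q = ΔH / Σ(L/K) = 0.40 / 14.90 = 0.02684 m/d (same in every zone)
Zone A: v = q/n = 0.02684/0.35 = 0.07669 m/d → t_A = 132/0.07669 = 1721 d
Zone B: v = q/n = 0.02684/0.29 = 0.09256 m/d → t_B = 330/0.09256 = 3565 d
Total t = 1721 + 3565 = 5286 d
   = 5286 / 365 = 14.5 yr

14.5 years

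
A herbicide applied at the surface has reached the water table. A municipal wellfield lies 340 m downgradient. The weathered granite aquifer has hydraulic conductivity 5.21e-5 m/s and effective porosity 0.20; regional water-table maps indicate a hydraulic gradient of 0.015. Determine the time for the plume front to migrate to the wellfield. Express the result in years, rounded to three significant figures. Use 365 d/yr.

K = 5.21e-5 m/s × 86400 s/d = 4.501 m/d
q = Ki = 4.501 × 0.015 = 0.06752 m/d
v_s = q/n_e = 0.06752/0.20 = 0.3376 m/d
t = L / v = 340 / 0.3376 = 1007 d
   = 1007 / 365 = 2.76 yr

2.76 years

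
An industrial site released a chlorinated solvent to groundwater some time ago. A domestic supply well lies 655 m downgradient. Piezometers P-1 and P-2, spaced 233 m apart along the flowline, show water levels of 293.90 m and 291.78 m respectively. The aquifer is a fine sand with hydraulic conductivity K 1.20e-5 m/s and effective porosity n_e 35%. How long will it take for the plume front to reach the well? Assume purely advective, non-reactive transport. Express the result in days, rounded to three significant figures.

24300 days

Hydraulic gradient i = (293.90 − 291.78) / 233 = 2.12 / 233 = 0.009099
K = 1.20e-5 m/s × 86400 s/d = 1.037 m/d
Specific discharge q = 1.037 × 0.009099 = 0.009434 m/d
v_s = q/n_e = 0.009434/0.35 = 0.02695 m/d
t = L / v = 655 / 0.02695 = 24300 d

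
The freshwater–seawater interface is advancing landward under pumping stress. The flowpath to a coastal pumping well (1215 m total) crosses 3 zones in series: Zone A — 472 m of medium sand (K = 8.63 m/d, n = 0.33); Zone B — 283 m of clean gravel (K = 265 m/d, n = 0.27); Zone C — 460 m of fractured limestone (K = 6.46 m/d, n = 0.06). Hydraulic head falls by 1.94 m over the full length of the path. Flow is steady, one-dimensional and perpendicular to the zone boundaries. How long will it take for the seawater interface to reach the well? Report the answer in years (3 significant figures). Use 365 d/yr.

46.6 years

Continuity: the same q passes through each zone, so ΔH = q·Σ(L_j/K_j) — the zones act as resistances in series.
Σ(L/K) = 472/8.63 + 283/265 + 460/6.46 = 54.69 + 1.068 + 71.21 = 127.0 d
q = ΔH / Σ(L/K) = 1.94 / 127.0 = 0.01528 m/d (same in every zone)
Zone A: v = q/n = 0.01528/0.33 = 0.04630 m/d → t_A = 472/0.04630 = 10190 d
Zone B: v = q/n = 0.01528/0.27 = 0.05659 m/d → t_B = 283/0.05659 = 5001 d
Zone C: v = q/n = 0.01528/0.06 = 0.2547 m/d → t_C = 460/0.2547 = 1806 d
Total t = 10190 + 5001 + 1806 = 17000 d
   = 17000 / 365 = 46.6 yr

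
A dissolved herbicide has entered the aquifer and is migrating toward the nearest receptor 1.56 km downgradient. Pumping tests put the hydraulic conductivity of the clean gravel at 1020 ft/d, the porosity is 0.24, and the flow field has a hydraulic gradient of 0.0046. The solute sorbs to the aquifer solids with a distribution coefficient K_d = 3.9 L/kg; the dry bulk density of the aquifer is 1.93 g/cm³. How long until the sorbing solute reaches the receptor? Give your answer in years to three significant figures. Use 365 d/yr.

K = 1020 ft/d × 0.3048 = 310.9 m/d
Specific discharge q = 310.9 × 0.0046 = 1.430 m/d
Average linear velocity = 1.430 / 0.24 = 5.959 m/d
Retardation R = 1 + ρ_b·K_d/n = 1 + 1.93×3.9/0.24 = 32.36
Contaminant velocity v_c = v/R = 5.959/32.36 = 0.1841 m/d
L = 1.56 km = 1560 m
t = L/v_c = 1560/0.1841 = 8472 d
   = 8472/365 = 23.2 yr

23.2 years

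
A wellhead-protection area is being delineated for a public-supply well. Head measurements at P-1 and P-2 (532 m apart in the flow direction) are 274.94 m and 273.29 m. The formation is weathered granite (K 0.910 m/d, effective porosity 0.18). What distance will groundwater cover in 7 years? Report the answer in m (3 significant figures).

Hydraulic gradient i = (274.94 − 273.29) / 532 = 1.65 / 532 = 0.003102
Specific discharge q = 0.910 × 0.003102 = 0.002822 m/d
Average linear velocity = 0.002822 / 0.18 = 0.01568 m/d
T = 7 yr × 365 = 2555 d
L = v × T = 0.01568 × 2555 = 40.06 m

40.1 m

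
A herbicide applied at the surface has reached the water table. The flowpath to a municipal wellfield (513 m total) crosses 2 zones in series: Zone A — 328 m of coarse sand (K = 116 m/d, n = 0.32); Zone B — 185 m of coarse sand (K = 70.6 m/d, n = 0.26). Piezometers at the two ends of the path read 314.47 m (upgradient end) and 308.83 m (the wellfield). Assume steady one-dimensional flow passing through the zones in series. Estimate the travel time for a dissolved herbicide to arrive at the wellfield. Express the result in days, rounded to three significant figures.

148 days

Total head drop ΔH = 314.47 − 308.83 = 5.64 m
Continuity: the same q passes through each zone, so ΔH = q·Σ(L_j/K_j) — the zones act as resistances in series.
Σ(L/K) = 328/116 + 185/70.6 = 2.828 + 2.620 = 5.448 d
q = ΔH / Σ(L/K) = 5.64 / 5.448 = 1.035 m/d (same in every zone)
Zone A: v = q/n = 1.035/0.32 = 3.235 m/d → t_A = 328/3.235 = 101.4 d
Zone B: v = q/n = 1.035/0.26 = 3.982 m/d → t_B = 185/3.982 = 46.46 d
Total t = 101.4 + 46.46 = 147.8 d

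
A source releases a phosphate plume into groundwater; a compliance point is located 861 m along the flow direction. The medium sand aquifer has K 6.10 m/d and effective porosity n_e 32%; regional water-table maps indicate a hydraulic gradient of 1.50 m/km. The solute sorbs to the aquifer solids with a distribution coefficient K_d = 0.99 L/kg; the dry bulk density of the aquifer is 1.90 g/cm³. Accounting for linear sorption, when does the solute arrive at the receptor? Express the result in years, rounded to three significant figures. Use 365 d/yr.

Darcy flux q = K·i = 6.10 × 0.0015 = 0.009150 m/d
Seepage velocity v = q / n = 0.009150 / 0.32 = 0.02859 m/d
Retardation R = 1 + ρ_b·K_d/n = 1 + 1.90×0.99/0.32 = 6.878
Contaminant velocity v_c = v/R = 0.02859/6.878 = 0.004157 m/d
t = L/v_c = 861/0.004157 = 207100 d
   = 207100/365 = 567 yr

567 years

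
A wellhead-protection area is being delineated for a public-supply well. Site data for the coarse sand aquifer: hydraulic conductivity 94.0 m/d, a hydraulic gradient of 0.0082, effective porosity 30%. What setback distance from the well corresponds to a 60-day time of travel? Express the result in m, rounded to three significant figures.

Darcy flux q = K·i = 94.0 × 0.0082 = 0.7708 m/d
Seepage velocity v = q / n = 0.7708 / 0.30 = 2.569 m/d
L = v × T = 2.569 × 60 = 154.2 m

154 m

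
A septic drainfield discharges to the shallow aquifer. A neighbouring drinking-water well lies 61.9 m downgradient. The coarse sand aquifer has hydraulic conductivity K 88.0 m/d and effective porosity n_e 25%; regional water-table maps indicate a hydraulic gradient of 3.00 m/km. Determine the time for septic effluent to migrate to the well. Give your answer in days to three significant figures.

58.6 days

Darcy flux q = K·i = 88.0 × 0.0030 = 0.2640 m/d
Seepage velocity v = q / n = 0.2640 / 0.25 = 1.056 m/d
t = L / v = 61.9 / 1.056 = 58.62 d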